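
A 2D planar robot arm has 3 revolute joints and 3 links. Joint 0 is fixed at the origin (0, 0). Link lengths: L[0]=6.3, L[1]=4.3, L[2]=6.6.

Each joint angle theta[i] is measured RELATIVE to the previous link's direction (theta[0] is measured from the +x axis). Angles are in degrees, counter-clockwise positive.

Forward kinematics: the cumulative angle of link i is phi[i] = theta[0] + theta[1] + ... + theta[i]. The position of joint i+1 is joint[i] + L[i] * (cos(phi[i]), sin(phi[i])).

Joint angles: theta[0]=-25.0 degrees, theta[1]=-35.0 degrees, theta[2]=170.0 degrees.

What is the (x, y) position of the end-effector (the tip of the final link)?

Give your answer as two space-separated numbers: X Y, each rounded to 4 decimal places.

joint[0] = (0.0000, 0.0000)  (base)
link 0: phi[0] = -25 = -25 deg
  cos(-25 deg) = 0.9063, sin(-25 deg) = -0.4226
  joint[1] = (0.0000, 0.0000) + 6.3 * (0.9063, -0.4226) = (0.0000 + 5.7097, 0.0000 + -2.6625) = (5.7097, -2.6625)
link 1: phi[1] = -25 + -35 = -60 deg
  cos(-60 deg) = 0.5000, sin(-60 deg) = -0.8660
  joint[2] = (5.7097, -2.6625) + 4.3 * (0.5000, -0.8660) = (5.7097 + 2.1500, -2.6625 + -3.7239) = (7.8597, -6.3864)
link 2: phi[2] = -25 + -35 + 170 = 110 deg
  cos(110 deg) = -0.3420, sin(110 deg) = 0.9397
  joint[3] = (7.8597, -6.3864) + 6.6 * (-0.3420, 0.9397) = (7.8597 + -2.2573, -6.3864 + 6.2020) = (5.6024, -0.1844)
End effector: (5.6024, -0.1844)

Answer: 5.6024 -0.1844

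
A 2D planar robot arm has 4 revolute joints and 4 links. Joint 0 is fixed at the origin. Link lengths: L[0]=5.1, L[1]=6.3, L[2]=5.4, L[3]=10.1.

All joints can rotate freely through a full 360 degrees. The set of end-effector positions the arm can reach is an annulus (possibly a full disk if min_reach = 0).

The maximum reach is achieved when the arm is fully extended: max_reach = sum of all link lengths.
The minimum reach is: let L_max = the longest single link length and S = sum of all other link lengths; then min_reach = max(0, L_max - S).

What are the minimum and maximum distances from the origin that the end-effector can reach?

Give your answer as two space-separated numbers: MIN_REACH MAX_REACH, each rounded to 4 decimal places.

Link lengths: [5.1, 6.3, 5.4, 10.1]
max_reach = 5.1 + 6.3 + 5.4 + 10.1 = 26.9
L_max = max([5.1, 6.3, 5.4, 10.1]) = 10.1
S (sum of others) = 26.9 - 10.1 = 16.8
min_reach = max(0, 10.1 - 16.8) = max(0, -6.7) = 0

Answer: 0.0000 26.9000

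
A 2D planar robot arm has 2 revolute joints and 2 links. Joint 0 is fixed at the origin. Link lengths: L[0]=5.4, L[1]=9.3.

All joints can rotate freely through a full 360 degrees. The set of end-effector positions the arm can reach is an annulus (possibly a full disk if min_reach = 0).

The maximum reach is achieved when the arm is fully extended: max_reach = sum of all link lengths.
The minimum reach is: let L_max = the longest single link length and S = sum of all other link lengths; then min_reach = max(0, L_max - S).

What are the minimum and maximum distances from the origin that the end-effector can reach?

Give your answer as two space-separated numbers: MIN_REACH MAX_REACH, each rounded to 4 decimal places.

Answer: 3.9000 14.7000

Derivation:
Link lengths: [5.4, 9.3]
max_reach = 5.4 + 9.3 = 14.7
L_max = max([5.4, 9.3]) = 9.3
S (sum of others) = 14.7 - 9.3 = 5.4
min_reach = max(0, 9.3 - 5.4) = max(0, 3.9) = 3.9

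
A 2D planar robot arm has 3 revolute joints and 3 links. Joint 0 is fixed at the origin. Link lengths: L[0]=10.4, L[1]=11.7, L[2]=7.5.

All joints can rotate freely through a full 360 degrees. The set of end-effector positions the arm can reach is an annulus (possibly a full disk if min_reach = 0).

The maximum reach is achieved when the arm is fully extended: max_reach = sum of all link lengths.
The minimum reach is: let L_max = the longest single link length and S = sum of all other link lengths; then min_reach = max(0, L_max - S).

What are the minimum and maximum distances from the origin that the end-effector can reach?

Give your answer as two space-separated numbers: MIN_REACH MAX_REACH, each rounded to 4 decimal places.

Answer: 0.0000 29.6000

Derivation:
Link lengths: [10.4, 11.7, 7.5]
max_reach = 10.4 + 11.7 + 7.5 = 29.6
L_max = max([10.4, 11.7, 7.5]) = 11.7
S (sum of others) = 29.6 - 11.7 = 17.9
min_reach = max(0, 11.7 - 17.9) = max(0, -6.2) = 0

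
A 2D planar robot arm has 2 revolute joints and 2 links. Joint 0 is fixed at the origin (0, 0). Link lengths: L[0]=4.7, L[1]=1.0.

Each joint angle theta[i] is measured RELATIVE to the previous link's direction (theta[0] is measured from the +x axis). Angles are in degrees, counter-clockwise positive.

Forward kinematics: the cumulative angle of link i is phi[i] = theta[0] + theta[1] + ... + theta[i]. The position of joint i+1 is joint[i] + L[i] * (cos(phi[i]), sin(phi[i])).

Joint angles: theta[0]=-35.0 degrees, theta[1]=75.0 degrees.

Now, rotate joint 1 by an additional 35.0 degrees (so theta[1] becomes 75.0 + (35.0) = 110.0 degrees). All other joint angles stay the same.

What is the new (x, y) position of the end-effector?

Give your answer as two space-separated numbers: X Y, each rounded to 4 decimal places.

Answer: 4.1088 -1.7299

Derivation:
joint[0] = (0.0000, 0.0000)  (base)
link 0: phi[0] = -35 = -35 deg
  cos(-35 deg) = 0.8192, sin(-35 deg) = -0.5736
  joint[1] = (0.0000, 0.0000) + 4.7 * (0.8192, -0.5736) = (0.0000 + 3.8500, 0.0000 + -2.6958) = (3.8500, -2.6958)
link 1: phi[1] = -35 + 110 = 75 deg
  cos(75 deg) = 0.2588, sin(75 deg) = 0.9659
  joint[2] = (3.8500, -2.6958) + 1 * (0.2588, 0.9659) = (3.8500 + 0.2588, -2.6958 + 0.9659) = (4.1088, -1.7299)
End effector: (4.1088, -1.7299)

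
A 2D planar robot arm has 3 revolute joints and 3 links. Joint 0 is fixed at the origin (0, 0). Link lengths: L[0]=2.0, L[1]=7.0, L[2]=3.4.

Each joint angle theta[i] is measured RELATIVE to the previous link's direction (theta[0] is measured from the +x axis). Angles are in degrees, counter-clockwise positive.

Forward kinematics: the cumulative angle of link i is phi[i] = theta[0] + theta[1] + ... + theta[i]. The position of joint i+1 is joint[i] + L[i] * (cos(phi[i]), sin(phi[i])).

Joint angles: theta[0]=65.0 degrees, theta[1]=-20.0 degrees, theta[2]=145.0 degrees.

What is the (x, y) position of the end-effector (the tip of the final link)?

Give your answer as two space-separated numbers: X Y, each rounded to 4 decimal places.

Answer: 2.4466 6.1720

Derivation:
joint[0] = (0.0000, 0.0000)  (base)
link 0: phi[0] = 65 = 65 deg
  cos(65 deg) = 0.4226, sin(65 deg) = 0.9063
  joint[1] = (0.0000, 0.0000) + 2 * (0.4226, 0.9063) = (0.0000 + 0.8452, 0.0000 + 1.8126) = (0.8452, 1.8126)
link 1: phi[1] = 65 + -20 = 45 deg
  cos(45 deg) = 0.7071, sin(45 deg) = 0.7071
  joint[2] = (0.8452, 1.8126) + 7 * (0.7071, 0.7071) = (0.8452 + 4.9497, 1.8126 + 4.9497) = (5.7950, 6.7624)
link 2: phi[2] = 65 + -20 + 145 = 190 deg
  cos(190 deg) = -0.9848, sin(190 deg) = -0.1736
  joint[3] = (5.7950, 6.7624) + 3.4 * (-0.9848, -0.1736) = (5.7950 + -3.3483, 6.7624 + -0.5904) = (2.4466, 6.1720)
End effector: (2.4466, 6.1720)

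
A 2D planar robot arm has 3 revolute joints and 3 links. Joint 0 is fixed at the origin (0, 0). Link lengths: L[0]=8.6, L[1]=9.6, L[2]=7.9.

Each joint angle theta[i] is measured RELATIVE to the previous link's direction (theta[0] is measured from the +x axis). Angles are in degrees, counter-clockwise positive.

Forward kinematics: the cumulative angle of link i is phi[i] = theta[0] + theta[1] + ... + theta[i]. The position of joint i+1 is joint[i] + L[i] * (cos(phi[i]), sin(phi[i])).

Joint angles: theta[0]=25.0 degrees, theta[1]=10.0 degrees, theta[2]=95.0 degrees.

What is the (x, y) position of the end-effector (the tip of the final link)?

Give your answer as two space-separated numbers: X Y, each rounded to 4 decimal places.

joint[0] = (0.0000, 0.0000)  (base)
link 0: phi[0] = 25 = 25 deg
  cos(25 deg) = 0.9063, sin(25 deg) = 0.4226
  joint[1] = (0.0000, 0.0000) + 8.6 * (0.9063, 0.4226) = (0.0000 + 7.7942, 0.0000 + 3.6345) = (7.7942, 3.6345)
link 1: phi[1] = 25 + 10 = 35 deg
  cos(35 deg) = 0.8192, sin(35 deg) = 0.5736
  joint[2] = (7.7942, 3.6345) + 9.6 * (0.8192, 0.5736) = (7.7942 + 7.8639, 3.6345 + 5.5063) = (15.6581, 9.1409)
link 2: phi[2] = 25 + 10 + 95 = 130 deg
  cos(130 deg) = -0.6428, sin(130 deg) = 0.7660
  joint[3] = (15.6581, 9.1409) + 7.9 * (-0.6428, 0.7660) = (15.6581 + -5.0780, 9.1409 + 6.0518) = (10.5801, 15.1926)
End effector: (10.5801, 15.1926)

Answer: 10.5801 15.1926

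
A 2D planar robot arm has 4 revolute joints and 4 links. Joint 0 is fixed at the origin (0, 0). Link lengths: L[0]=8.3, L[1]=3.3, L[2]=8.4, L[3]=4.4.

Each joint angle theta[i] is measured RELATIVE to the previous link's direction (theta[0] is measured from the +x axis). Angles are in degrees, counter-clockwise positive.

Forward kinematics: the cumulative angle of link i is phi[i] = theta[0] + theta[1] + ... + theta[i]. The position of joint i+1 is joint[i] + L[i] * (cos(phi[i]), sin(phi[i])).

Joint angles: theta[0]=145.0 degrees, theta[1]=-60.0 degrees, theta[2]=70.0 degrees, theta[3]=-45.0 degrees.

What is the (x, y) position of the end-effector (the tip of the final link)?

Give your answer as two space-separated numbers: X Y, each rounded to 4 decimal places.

Answer: -15.6292 15.7328

Derivation:
joint[0] = (0.0000, 0.0000)  (base)
link 0: phi[0] = 145 = 145 deg
  cos(145 deg) = -0.8192, sin(145 deg) = 0.5736
  joint[1] = (0.0000, 0.0000) + 8.3 * (-0.8192, 0.5736) = (0.0000 + -6.7990, 0.0000 + 4.7607) = (-6.7990, 4.7607)
link 1: phi[1] = 145 + -60 = 85 deg
  cos(85 deg) = 0.0872, sin(85 deg) = 0.9962
  joint[2] = (-6.7990, 4.7607) + 3.3 * (0.0872, 0.9962) = (-6.7990 + 0.2876, 4.7607 + 3.2874) = (-6.5113, 8.0481)
link 2: phi[2] = 145 + -60 + 70 = 155 deg
  cos(155 deg) = -0.9063, sin(155 deg) = 0.4226
  joint[3] = (-6.5113, 8.0481) + 8.4 * (-0.9063, 0.4226) = (-6.5113 + -7.6130, 8.0481 + 3.5500) = (-14.1243, 11.5981)
link 3: phi[3] = 145 + -60 + 70 + -45 = 110 deg
  cos(110 deg) = -0.3420, sin(110 deg) = 0.9397
  joint[4] = (-14.1243, 11.5981) + 4.4 * (-0.3420, 0.9397) = (-14.1243 + -1.5049, 11.5981 + 4.1346) = (-15.6292, 15.7328)
End effector: (-15.6292, 15.7328)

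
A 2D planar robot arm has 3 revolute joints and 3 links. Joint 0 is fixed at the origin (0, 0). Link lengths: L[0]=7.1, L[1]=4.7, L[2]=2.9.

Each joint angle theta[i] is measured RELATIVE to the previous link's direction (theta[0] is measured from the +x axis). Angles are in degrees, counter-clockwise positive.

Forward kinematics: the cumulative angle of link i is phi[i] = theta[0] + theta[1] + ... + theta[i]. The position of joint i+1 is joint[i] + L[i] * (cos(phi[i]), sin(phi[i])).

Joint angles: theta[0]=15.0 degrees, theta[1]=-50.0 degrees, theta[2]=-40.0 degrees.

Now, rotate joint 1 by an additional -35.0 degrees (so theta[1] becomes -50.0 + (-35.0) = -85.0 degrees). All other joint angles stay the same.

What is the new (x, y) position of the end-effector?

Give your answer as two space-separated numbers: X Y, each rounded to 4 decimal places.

joint[0] = (0.0000, 0.0000)  (base)
link 0: phi[0] = 15 = 15 deg
  cos(15 deg) = 0.9659, sin(15 deg) = 0.2588
  joint[1] = (0.0000, 0.0000) + 7.1 * (0.9659, 0.2588) = (0.0000 + 6.8581, 0.0000 + 1.8376) = (6.8581, 1.8376)
link 1: phi[1] = 15 + -85 = -70 deg
  cos(-70 deg) = 0.3420, sin(-70 deg) = -0.9397
  joint[2] = (6.8581, 1.8376) + 4.7 * (0.3420, -0.9397) = (6.8581 + 1.6075, 1.8376 + -4.4166) = (8.4656, -2.5789)
link 2: phi[2] = 15 + -85 + -40 = -110 deg
  cos(-110 deg) = -0.3420, sin(-110 deg) = -0.9397
  joint[3] = (8.4656, -2.5789) + 2.9 * (-0.3420, -0.9397) = (8.4656 + -0.9919, -2.5789 + -2.7251) = (7.4737, -5.3040)
End effector: (7.4737, -5.3040)

Answer: 7.4737 -5.3040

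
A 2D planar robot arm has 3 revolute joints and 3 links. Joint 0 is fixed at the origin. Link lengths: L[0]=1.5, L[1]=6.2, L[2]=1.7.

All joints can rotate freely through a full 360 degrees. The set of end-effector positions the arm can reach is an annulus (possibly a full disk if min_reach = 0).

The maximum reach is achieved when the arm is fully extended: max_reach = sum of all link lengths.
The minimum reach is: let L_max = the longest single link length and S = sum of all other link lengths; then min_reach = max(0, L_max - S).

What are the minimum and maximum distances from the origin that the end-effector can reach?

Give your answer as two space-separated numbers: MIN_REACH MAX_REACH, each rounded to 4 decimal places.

Answer: 3.0000 9.4000

Derivation:
Link lengths: [1.5, 6.2, 1.7]
max_reach = 1.5 + 6.2 + 1.7 = 9.4
L_max = max([1.5, 6.2, 1.7]) = 6.2
S (sum of others) = 9.4 - 6.2 = 3.2
min_reach = max(0, 6.2 - 3.2) = max(0, 3) = 3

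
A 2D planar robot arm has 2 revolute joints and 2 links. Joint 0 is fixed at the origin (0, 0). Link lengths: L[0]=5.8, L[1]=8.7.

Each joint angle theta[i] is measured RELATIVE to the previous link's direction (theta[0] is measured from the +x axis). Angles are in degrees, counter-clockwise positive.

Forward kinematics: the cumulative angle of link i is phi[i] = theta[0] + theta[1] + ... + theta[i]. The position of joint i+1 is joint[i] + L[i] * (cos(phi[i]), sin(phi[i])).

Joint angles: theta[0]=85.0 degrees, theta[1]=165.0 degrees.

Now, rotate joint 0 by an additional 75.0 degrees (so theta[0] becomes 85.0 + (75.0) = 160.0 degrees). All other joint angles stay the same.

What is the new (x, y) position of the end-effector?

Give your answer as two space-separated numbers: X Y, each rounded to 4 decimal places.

joint[0] = (0.0000, 0.0000)  (base)
link 0: phi[0] = 160 = 160 deg
  cos(160 deg) = -0.9397, sin(160 deg) = 0.3420
  joint[1] = (0.0000, 0.0000) + 5.8 * (-0.9397, 0.3420) = (0.0000 + -5.4502, 0.0000 + 1.9837) = (-5.4502, 1.9837)
link 1: phi[1] = 160 + 165 = 325 deg
  cos(325 deg) = 0.8192, sin(325 deg) = -0.5736
  joint[2] = (-5.4502, 1.9837) + 8.7 * (0.8192, -0.5736) = (-5.4502 + 7.1266, 1.9837 + -4.9901) = (1.6764, -3.0064)
End effector: (1.6764, -3.0064)

Answer: 1.6764 -3.0064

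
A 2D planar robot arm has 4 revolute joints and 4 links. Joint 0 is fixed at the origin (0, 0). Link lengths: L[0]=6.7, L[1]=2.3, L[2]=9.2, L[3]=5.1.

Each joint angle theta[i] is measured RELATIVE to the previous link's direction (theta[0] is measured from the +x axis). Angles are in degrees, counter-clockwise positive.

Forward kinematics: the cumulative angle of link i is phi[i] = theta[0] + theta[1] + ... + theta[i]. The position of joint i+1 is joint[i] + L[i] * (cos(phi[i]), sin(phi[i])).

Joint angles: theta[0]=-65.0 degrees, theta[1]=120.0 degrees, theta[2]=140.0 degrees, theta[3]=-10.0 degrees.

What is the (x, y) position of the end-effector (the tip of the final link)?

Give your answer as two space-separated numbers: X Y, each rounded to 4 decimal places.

Answer: -9.8163 -7.0138

Derivation:
joint[0] = (0.0000, 0.0000)  (base)
link 0: phi[0] = -65 = -65 deg
  cos(-65 deg) = 0.4226, sin(-65 deg) = -0.9063
  joint[1] = (0.0000, 0.0000) + 6.7 * (0.4226, -0.9063) = (0.0000 + 2.8315, 0.0000 + -6.0723) = (2.8315, -6.0723)
link 1: phi[1] = -65 + 120 = 55 deg
  cos(55 deg) = 0.5736, sin(55 deg) = 0.8192
  joint[2] = (2.8315, -6.0723) + 2.3 * (0.5736, 0.8192) = (2.8315 + 1.3192, -6.0723 + 1.8840) = (4.1508, -4.1882)
link 2: phi[2] = -65 + 120 + 140 = 195 deg
  cos(195 deg) = -0.9659, sin(195 deg) = -0.2588
  joint[3] = (4.1508, -4.1882) + 9.2 * (-0.9659, -0.2588) = (4.1508 + -8.8865, -4.1882 + -2.3811) = (-4.7357, -6.5693)
link 3: phi[3] = -65 + 120 + 140 + -10 = 185 deg
  cos(185 deg) = -0.9962, sin(185 deg) = -0.0872
  joint[4] = (-4.7357, -6.5693) + 5.1 * (-0.9962, -0.0872) = (-4.7357 + -5.0806, -6.5693 + -0.4445) = (-9.8163, -7.0138)
End effector: (-9.8163, -7.0138)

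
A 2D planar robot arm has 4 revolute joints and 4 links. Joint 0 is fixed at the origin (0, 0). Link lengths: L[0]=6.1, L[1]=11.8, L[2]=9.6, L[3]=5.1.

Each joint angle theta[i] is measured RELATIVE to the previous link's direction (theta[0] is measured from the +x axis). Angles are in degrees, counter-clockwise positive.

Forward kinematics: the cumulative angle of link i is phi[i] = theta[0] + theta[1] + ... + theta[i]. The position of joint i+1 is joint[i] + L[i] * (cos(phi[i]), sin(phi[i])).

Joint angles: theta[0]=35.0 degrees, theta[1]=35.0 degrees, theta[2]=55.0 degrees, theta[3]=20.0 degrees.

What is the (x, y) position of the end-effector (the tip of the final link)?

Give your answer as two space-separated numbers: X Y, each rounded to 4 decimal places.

Answer: -0.6513 25.3763

Derivation:
joint[0] = (0.0000, 0.0000)  (base)
link 0: phi[0] = 35 = 35 deg
  cos(35 deg) = 0.8192, sin(35 deg) = 0.5736
  joint[1] = (0.0000, 0.0000) + 6.1 * (0.8192, 0.5736) = (0.0000 + 4.9968, 0.0000 + 3.4988) = (4.9968, 3.4988)
link 1: phi[1] = 35 + 35 = 70 deg
  cos(70 deg) = 0.3420, sin(70 deg) = 0.9397
  joint[2] = (4.9968, 3.4988) + 11.8 * (0.3420, 0.9397) = (4.9968 + 4.0358, 3.4988 + 11.0884) = (9.0327, 14.5872)
link 2: phi[2] = 35 + 35 + 55 = 125 deg
  cos(125 deg) = -0.5736, sin(125 deg) = 0.8192
  joint[3] = (9.0327, 14.5872) + 9.6 * (-0.5736, 0.8192) = (9.0327 + -5.5063, 14.5872 + 7.8639) = (3.5263, 22.4510)
link 3: phi[3] = 35 + 35 + 55 + 20 = 145 deg
  cos(145 deg) = -0.8192, sin(145 deg) = 0.5736
  joint[4] = (3.5263, 22.4510) + 5.1 * (-0.8192, 0.5736) = (3.5263 + -4.1777, 22.4510 + 2.9252) = (-0.6513, 25.3763)
End effector: (-0.6513, 25.3763)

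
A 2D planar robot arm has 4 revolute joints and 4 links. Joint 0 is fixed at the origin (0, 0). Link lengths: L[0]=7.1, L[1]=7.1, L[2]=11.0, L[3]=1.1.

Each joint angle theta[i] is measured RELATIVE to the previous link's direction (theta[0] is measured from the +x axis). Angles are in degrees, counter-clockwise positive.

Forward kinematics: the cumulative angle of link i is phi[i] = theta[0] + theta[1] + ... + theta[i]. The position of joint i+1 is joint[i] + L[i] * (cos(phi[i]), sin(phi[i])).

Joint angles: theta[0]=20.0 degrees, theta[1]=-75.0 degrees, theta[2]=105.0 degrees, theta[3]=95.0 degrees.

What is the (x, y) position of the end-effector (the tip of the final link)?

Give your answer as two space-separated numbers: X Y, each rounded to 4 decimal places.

joint[0] = (0.0000, 0.0000)  (base)
link 0: phi[0] = 20 = 20 deg
  cos(20 deg) = 0.9397, sin(20 deg) = 0.3420
  joint[1] = (0.0000, 0.0000) + 7.1 * (0.9397, 0.3420) = (0.0000 + 6.6718, 0.0000 + 2.4283) = (6.6718, 2.4283)
link 1: phi[1] = 20 + -75 = -55 deg
  cos(-55 deg) = 0.5736, sin(-55 deg) = -0.8192
  joint[2] = (6.6718, 2.4283) + 7.1 * (0.5736, -0.8192) = (6.6718 + 4.0724, 2.4283 + -5.8160) = (10.7442, -3.3876)
link 2: phi[2] = 20 + -75 + 105 = 50 deg
  cos(50 deg) = 0.6428, sin(50 deg) = 0.7660
  joint[3] = (10.7442, -3.3876) + 11 * (0.6428, 0.7660) = (10.7442 + 7.0707, -3.3876 + 8.4265) = (17.8149, 5.0389)
link 3: phi[3] = 20 + -75 + 105 + 95 = 145 deg
  cos(145 deg) = -0.8192, sin(145 deg) = 0.5736
  joint[4] = (17.8149, 5.0389) + 1.1 * (-0.8192, 0.5736) = (17.8149 + -0.9011, 5.0389 + 0.6309) = (16.9138, 5.6698)
End effector: (16.9138, 5.6698)

Answer: 16.9138 5.6698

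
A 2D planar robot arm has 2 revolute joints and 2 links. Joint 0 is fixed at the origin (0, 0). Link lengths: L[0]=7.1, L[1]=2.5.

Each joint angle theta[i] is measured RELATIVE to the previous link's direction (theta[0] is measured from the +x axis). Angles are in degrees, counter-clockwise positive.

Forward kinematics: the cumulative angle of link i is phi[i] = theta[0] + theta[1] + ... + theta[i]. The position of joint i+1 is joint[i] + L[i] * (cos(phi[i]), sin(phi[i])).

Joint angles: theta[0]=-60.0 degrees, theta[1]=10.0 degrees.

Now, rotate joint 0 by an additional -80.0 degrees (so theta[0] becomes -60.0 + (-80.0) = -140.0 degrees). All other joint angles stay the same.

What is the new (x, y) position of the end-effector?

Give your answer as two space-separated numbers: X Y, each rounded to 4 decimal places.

joint[0] = (0.0000, 0.0000)  (base)
link 0: phi[0] = -140 = -140 deg
  cos(-140 deg) = -0.7660, sin(-140 deg) = -0.6428
  joint[1] = (0.0000, 0.0000) + 7.1 * (-0.7660, -0.6428) = (0.0000 + -5.4389, 0.0000 + -4.5638) = (-5.4389, -4.5638)
link 1: phi[1] = -140 + 10 = -130 deg
  cos(-130 deg) = -0.6428, sin(-130 deg) = -0.7660
  joint[2] = (-5.4389, -4.5638) + 2.5 * (-0.6428, -0.7660) = (-5.4389 + -1.6070, -4.5638 + -1.9151) = (-7.0459, -6.4789)
End effector: (-7.0459, -6.4789)

Answer: -7.0459 -6.4789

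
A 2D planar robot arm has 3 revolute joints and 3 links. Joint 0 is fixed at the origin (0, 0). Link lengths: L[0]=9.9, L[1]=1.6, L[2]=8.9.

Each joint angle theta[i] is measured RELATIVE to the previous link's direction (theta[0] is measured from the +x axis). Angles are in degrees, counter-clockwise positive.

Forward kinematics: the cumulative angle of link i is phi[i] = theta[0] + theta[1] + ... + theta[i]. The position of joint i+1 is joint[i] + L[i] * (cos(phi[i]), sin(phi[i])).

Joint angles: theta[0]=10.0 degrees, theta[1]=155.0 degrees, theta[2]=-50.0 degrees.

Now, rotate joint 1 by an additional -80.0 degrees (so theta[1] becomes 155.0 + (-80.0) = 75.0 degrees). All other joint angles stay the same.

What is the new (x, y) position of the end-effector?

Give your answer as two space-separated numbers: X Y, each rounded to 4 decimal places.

Answer: 17.1795 8.4179

Derivation:
joint[0] = (0.0000, 0.0000)  (base)
link 0: phi[0] = 10 = 10 deg
  cos(10 deg) = 0.9848, sin(10 deg) = 0.1736
  joint[1] = (0.0000, 0.0000) + 9.9 * (0.9848, 0.1736) = (0.0000 + 9.7496, 0.0000 + 1.7191) = (9.7496, 1.7191)
link 1: phi[1] = 10 + 75 = 85 deg
  cos(85 deg) = 0.0872, sin(85 deg) = 0.9962
  joint[2] = (9.7496, 1.7191) + 1.6 * (0.0872, 0.9962) = (9.7496 + 0.1394, 1.7191 + 1.5939) = (9.8890, 3.3130)
link 2: phi[2] = 10 + 75 + -50 = 35 deg
  cos(35 deg) = 0.8192, sin(35 deg) = 0.5736
  joint[3] = (9.8890, 3.3130) + 8.9 * (0.8192, 0.5736) = (9.8890 + 7.2905, 3.3130 + 5.1048) = (17.1795, 8.4179)
End effector: (17.1795, 8.4179)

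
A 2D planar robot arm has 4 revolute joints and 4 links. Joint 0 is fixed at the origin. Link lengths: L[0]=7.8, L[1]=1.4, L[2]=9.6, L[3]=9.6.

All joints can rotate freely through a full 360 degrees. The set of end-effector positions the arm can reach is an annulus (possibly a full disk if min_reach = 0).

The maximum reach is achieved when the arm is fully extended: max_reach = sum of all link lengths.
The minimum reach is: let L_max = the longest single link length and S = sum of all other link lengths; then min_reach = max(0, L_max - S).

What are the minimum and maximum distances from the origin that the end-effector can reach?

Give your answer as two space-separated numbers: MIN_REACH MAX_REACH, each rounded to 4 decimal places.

Link lengths: [7.8, 1.4, 9.6, 9.6]
max_reach = 7.8 + 1.4 + 9.6 + 9.6 = 28.4
L_max = max([7.8, 1.4, 9.6, 9.6]) = 9.6
S (sum of others) = 28.4 - 9.6 = 18.8
min_reach = max(0, 9.6 - 18.8) = max(0, -9.2) = 0

Answer: 0.0000 28.4000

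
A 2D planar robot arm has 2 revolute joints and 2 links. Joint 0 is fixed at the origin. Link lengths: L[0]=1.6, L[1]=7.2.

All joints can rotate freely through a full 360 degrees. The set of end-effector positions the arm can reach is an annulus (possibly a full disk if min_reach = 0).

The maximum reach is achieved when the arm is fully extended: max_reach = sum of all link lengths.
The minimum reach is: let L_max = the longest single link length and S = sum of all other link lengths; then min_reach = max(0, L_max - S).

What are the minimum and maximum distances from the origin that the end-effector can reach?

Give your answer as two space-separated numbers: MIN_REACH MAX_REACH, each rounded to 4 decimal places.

Answer: 5.6000 8.8000

Derivation:
Link lengths: [1.6, 7.2]
max_reach = 1.6 + 7.2 = 8.8
L_max = max([1.6, 7.2]) = 7.2
S (sum of others) = 8.8 - 7.2 = 1.6
min_reach = max(0, 7.2 - 1.6) = max(0, 5.6) = 5.6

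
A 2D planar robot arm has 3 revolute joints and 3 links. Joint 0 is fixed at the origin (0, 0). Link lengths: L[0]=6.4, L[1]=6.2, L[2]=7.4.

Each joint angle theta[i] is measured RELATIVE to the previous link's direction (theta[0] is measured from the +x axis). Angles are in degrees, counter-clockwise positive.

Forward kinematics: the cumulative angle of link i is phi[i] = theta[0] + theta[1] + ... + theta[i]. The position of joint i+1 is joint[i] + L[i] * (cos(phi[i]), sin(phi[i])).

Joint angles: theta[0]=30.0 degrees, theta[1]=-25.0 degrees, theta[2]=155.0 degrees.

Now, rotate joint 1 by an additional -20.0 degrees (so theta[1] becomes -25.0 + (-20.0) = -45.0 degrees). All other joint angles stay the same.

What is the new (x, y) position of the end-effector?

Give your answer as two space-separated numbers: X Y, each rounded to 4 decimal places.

joint[0] = (0.0000, 0.0000)  (base)
link 0: phi[0] = 30 = 30 deg
  cos(30 deg) = 0.8660, sin(30 deg) = 0.5000
  joint[1] = (0.0000, 0.0000) + 6.4 * (0.8660, 0.5000) = (0.0000 + 5.5426, 0.0000 + 3.2000) = (5.5426, 3.2000)
link 1: phi[1] = 30 + -45 = -15 deg
  cos(-15 deg) = 0.9659, sin(-15 deg) = -0.2588
  joint[2] = (5.5426, 3.2000) + 6.2 * (0.9659, -0.2588) = (5.5426 + 5.9887, 3.2000 + -1.6047) = (11.5313, 1.5953)
link 2: phi[2] = 30 + -45 + 155 = 140 deg
  cos(140 deg) = -0.7660, sin(140 deg) = 0.6428
  joint[3] = (11.5313, 1.5953) + 7.4 * (-0.7660, 0.6428) = (11.5313 + -5.6687, 1.5953 + 4.7566) = (5.8626, 6.3520)
End effector: (5.8626, 6.3520)

Answer: 5.8626 6.3520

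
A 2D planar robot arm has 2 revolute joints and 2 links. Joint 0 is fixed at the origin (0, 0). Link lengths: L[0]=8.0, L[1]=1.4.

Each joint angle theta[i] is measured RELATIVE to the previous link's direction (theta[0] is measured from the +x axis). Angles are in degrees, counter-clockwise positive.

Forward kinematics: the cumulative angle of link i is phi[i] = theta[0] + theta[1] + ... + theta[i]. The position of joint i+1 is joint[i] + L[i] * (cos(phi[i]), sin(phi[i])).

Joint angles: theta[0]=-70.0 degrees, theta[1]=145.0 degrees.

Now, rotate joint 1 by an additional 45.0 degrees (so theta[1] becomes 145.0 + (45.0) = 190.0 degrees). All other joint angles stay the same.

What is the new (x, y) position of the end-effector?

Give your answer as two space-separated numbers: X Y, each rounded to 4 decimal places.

joint[0] = (0.0000, 0.0000)  (base)
link 0: phi[0] = -70 = -70 deg
  cos(-70 deg) = 0.3420, sin(-70 deg) = -0.9397
  joint[1] = (0.0000, 0.0000) + 8 * (0.3420, -0.9397) = (0.0000 + 2.7362, 0.0000 + -7.5175) = (2.7362, -7.5175)
link 1: phi[1] = -70 + 190 = 120 deg
  cos(120 deg) = -0.5000, sin(120 deg) = 0.8660
  joint[2] = (2.7362, -7.5175) + 1.4 * (-0.5000, 0.8660) = (2.7362 + -0.7000, -7.5175 + 1.2124) = (2.0362, -6.3051)
End effector: (2.0362, -6.3051)

Answer: 2.0362 -6.3051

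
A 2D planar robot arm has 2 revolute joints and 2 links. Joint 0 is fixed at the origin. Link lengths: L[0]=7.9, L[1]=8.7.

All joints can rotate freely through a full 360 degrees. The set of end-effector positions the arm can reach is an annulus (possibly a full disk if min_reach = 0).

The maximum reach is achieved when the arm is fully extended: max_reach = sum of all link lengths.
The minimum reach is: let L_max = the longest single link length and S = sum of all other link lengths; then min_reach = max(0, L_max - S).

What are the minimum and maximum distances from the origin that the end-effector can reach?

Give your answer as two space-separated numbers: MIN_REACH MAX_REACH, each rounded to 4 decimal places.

Link lengths: [7.9, 8.7]
max_reach = 7.9 + 8.7 = 16.6
L_max = max([7.9, 8.7]) = 8.7
S (sum of others) = 16.6 - 8.7 = 7.9
min_reach = max(0, 8.7 - 7.9) = max(0, 0.8) = 0.8

Answer: 0.8000 16.6000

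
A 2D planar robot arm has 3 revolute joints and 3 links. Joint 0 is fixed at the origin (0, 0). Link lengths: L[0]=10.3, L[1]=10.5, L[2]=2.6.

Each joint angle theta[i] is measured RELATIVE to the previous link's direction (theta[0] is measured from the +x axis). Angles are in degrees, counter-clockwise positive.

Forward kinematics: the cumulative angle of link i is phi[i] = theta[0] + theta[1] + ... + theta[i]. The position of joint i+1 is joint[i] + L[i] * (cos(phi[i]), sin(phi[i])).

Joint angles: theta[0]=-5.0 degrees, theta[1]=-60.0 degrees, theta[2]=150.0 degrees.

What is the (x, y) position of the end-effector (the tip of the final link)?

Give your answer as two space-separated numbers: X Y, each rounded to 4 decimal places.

Answer: 14.9249 -7.8238

Derivation:
joint[0] = (0.0000, 0.0000)  (base)
link 0: phi[0] = -5 = -5 deg
  cos(-5 deg) = 0.9962, sin(-5 deg) = -0.0872
  joint[1] = (0.0000, 0.0000) + 10.3 * (0.9962, -0.0872) = (0.0000 + 10.2608, 0.0000 + -0.8977) = (10.2608, -0.8977)
link 1: phi[1] = -5 + -60 = -65 deg
  cos(-65 deg) = 0.4226, sin(-65 deg) = -0.9063
  joint[2] = (10.2608, -0.8977) + 10.5 * (0.4226, -0.9063) = (10.2608 + 4.4375, -0.8977 + -9.5162) = (14.6983, -10.4139)
link 2: phi[2] = -5 + -60 + 150 = 85 deg
  cos(85 deg) = 0.0872, sin(85 deg) = 0.9962
  joint[3] = (14.6983, -10.4139) + 2.6 * (0.0872, 0.9962) = (14.6983 + 0.2266, -10.4139 + 2.5901) = (14.9249, -7.8238)
End effector: (14.9249, -7.8238)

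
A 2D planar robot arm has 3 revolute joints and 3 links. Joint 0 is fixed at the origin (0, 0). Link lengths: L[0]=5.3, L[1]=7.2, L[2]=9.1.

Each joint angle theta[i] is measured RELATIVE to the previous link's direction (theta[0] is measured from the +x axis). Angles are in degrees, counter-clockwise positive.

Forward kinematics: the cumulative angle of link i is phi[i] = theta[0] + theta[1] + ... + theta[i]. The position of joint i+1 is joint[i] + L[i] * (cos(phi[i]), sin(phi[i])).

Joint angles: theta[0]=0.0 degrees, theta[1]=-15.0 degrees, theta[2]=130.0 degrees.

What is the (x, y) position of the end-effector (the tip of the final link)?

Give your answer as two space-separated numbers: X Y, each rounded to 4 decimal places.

Answer: 8.4088 6.3839

Derivation:
joint[0] = (0.0000, 0.0000)  (base)
link 0: phi[0] = 0 = 0 deg
  cos(0 deg) = 1.0000, sin(0 deg) = 0.0000
  joint[1] = (0.0000, 0.0000) + 5.3 * (1.0000, 0.0000) = (0.0000 + 5.3000, 0.0000 + 0.0000) = (5.3000, 0.0000)
link 1: phi[1] = 0 + -15 = -15 deg
  cos(-15 deg) = 0.9659, sin(-15 deg) = -0.2588
  joint[2] = (5.3000, 0.0000) + 7.2 * (0.9659, -0.2588) = (5.3000 + 6.9547, 0.0000 + -1.8635) = (12.2547, -1.8635)
link 2: phi[2] = 0 + -15 + 130 = 115 deg
  cos(115 deg) = -0.4226, sin(115 deg) = 0.9063
  joint[3] = (12.2547, -1.8635) + 9.1 * (-0.4226, 0.9063) = (12.2547 + -3.8458, -1.8635 + 8.2474) = (8.4088, 6.3839)
End effector: (8.4088, 6.3839)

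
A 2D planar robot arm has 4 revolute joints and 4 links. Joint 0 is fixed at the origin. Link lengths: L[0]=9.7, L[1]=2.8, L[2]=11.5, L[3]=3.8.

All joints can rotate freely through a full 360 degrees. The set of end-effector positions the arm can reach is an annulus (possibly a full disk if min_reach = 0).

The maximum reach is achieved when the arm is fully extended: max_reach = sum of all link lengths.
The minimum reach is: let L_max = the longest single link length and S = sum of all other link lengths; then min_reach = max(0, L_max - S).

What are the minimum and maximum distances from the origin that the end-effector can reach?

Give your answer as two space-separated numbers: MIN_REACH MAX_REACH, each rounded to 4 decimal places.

Answer: 0.0000 27.8000

Derivation:
Link lengths: [9.7, 2.8, 11.5, 3.8]
max_reach = 9.7 + 2.8 + 11.5 + 3.8 = 27.8
L_max = max([9.7, 2.8, 11.5, 3.8]) = 11.5
S (sum of others) = 27.8 - 11.5 = 16.3
min_reach = max(0, 11.5 - 16.3) = max(0, -4.8) = 0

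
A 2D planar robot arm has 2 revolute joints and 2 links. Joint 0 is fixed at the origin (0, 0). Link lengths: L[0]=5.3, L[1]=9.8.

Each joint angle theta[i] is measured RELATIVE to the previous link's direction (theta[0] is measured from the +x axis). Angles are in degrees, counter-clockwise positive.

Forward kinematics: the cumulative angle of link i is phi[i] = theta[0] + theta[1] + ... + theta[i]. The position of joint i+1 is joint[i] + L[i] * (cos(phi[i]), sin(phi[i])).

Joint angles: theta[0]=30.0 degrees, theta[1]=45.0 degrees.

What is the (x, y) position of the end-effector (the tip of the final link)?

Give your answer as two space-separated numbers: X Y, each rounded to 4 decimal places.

joint[0] = (0.0000, 0.0000)  (base)
link 0: phi[0] = 30 = 30 deg
  cos(30 deg) = 0.8660, sin(30 deg) = 0.5000
  joint[1] = (0.0000, 0.0000) + 5.3 * (0.8660, 0.5000) = (0.0000 + 4.5899, 0.0000 + 2.6500) = (4.5899, 2.6500)
link 1: phi[1] = 30 + 45 = 75 deg
  cos(75 deg) = 0.2588, sin(75 deg) = 0.9659
  joint[2] = (4.5899, 2.6500) + 9.8 * (0.2588, 0.9659) = (4.5899 + 2.5364, 2.6500 + 9.4661) = (7.1264, 12.1161)
End effector: (7.1264, 12.1161)

Answer: 7.1264 12.1161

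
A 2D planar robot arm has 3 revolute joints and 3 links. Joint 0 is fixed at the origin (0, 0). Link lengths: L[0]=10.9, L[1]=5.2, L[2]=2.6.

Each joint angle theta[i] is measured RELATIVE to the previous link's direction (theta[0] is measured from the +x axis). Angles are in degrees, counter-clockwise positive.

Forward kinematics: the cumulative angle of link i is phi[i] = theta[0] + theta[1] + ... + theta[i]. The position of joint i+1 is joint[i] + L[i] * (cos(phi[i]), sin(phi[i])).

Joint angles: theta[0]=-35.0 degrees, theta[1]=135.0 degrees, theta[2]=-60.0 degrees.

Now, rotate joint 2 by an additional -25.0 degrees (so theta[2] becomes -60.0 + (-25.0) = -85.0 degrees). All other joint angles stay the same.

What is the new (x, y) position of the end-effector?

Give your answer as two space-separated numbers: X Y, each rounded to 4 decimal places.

Answer: 10.5372 -0.4581

Derivation:
joint[0] = (0.0000, 0.0000)  (base)
link 0: phi[0] = -35 = -35 deg
  cos(-35 deg) = 0.8192, sin(-35 deg) = -0.5736
  joint[1] = (0.0000, 0.0000) + 10.9 * (0.8192, -0.5736) = (0.0000 + 8.9288, 0.0000 + -6.2520) = (8.9288, -6.2520)
link 1: phi[1] = -35 + 135 = 100 deg
  cos(100 deg) = -0.1736, sin(100 deg) = 0.9848
  joint[2] = (8.9288, -6.2520) + 5.2 * (-0.1736, 0.9848) = (8.9288 + -0.9030, -6.2520 + 5.1210) = (8.0258, -1.1310)
link 2: phi[2] = -35 + 135 + -85 = 15 deg
  cos(15 deg) = 0.9659, sin(15 deg) = 0.2588
  joint[3] = (8.0258, -1.1310) + 2.6 * (0.9659, 0.2588) = (8.0258 + 2.5114, -1.1310 + 0.6729) = (10.5372, -0.4581)
End effector: (10.5372, -0.4581)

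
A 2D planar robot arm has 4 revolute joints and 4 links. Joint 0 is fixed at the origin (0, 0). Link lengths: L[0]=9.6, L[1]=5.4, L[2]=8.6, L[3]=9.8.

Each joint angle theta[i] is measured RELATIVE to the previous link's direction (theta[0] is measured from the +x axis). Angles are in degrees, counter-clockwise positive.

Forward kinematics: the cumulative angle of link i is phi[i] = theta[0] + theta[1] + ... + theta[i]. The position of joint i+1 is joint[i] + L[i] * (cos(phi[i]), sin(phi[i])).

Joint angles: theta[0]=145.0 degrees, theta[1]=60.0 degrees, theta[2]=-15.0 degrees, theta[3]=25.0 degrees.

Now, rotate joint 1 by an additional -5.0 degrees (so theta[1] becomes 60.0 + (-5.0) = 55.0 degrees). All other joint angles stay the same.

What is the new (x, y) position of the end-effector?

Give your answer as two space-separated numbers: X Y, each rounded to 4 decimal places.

joint[0] = (0.0000, 0.0000)  (base)
link 0: phi[0] = 145 = 145 deg
  cos(145 deg) = -0.8192, sin(145 deg) = 0.5736
  joint[1] = (0.0000, 0.0000) + 9.6 * (-0.8192, 0.5736) = (0.0000 + -7.8639, 0.0000 + 5.5063) = (-7.8639, 5.5063)
link 1: phi[1] = 145 + 55 = 200 deg
  cos(200 deg) = -0.9397, sin(200 deg) = -0.3420
  joint[2] = (-7.8639, 5.5063) + 5.4 * (-0.9397, -0.3420) = (-7.8639 + -5.0743, 5.5063 + -1.8469) = (-12.9382, 3.6594)
link 2: phi[2] = 145 + 55 + -15 = 185 deg
  cos(185 deg) = -0.9962, sin(185 deg) = -0.0872
  joint[3] = (-12.9382, 3.6594) + 8.6 * (-0.9962, -0.0872) = (-12.9382 + -8.5673, 3.6594 + -0.7495) = (-21.5055, 2.9099)
link 3: phi[3] = 145 + 55 + -15 + 25 = 210 deg
  cos(210 deg) = -0.8660, sin(210 deg) = -0.5000
  joint[4] = (-21.5055, 2.9099) + 9.8 * (-0.8660, -0.5000) = (-21.5055 + -8.4870, 2.9099 + -4.9000) = (-29.9925, -1.9901)
End effector: (-29.9925, -1.9901)

Answer: -29.9925 -1.9901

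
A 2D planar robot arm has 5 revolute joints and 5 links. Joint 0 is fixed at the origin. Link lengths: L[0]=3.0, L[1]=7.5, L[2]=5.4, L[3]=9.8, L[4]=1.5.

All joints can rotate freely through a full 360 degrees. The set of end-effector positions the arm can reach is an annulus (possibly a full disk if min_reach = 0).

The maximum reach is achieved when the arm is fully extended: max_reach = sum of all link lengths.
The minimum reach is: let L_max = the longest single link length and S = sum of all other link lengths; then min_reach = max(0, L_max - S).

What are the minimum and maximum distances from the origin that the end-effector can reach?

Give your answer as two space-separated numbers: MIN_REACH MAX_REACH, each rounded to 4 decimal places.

Link lengths: [3.0, 7.5, 5.4, 9.8, 1.5]
max_reach = 3 + 7.5 + 5.4 + 9.8 + 1.5 = 27.2
L_max = max([3.0, 7.5, 5.4, 9.8, 1.5]) = 9.8
S (sum of others) = 27.2 - 9.8 = 17.4
min_reach = max(0, 9.8 - 17.4) = max(0, -7.6) = 0

Answer: 0.0000 27.2000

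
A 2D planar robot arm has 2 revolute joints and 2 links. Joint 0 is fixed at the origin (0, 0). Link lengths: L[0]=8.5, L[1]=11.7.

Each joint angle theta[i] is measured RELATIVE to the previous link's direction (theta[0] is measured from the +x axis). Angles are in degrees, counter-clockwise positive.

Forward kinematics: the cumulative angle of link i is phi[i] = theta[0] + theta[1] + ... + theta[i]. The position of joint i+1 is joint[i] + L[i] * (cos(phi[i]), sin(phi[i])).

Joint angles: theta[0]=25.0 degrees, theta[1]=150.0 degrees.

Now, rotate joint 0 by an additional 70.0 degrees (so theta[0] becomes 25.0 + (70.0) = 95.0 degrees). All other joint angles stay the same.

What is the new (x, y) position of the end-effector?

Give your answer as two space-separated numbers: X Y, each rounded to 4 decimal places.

Answer: -5.6855 -2.1361

Derivation:
joint[0] = (0.0000, 0.0000)  (base)
link 0: phi[0] = 95 = 95 deg
  cos(95 deg) = -0.0872, sin(95 deg) = 0.9962
  joint[1] = (0.0000, 0.0000) + 8.5 * (-0.0872, 0.9962) = (0.0000 + -0.7408, 0.0000 + 8.4677) = (-0.7408, 8.4677)
link 1: phi[1] = 95 + 150 = 245 deg
  cos(245 deg) = -0.4226, sin(245 deg) = -0.9063
  joint[2] = (-0.7408, 8.4677) + 11.7 * (-0.4226, -0.9063) = (-0.7408 + -4.9446, 8.4677 + -10.6038) = (-5.6855, -2.1361)
End effector: (-5.6855, -2.1361)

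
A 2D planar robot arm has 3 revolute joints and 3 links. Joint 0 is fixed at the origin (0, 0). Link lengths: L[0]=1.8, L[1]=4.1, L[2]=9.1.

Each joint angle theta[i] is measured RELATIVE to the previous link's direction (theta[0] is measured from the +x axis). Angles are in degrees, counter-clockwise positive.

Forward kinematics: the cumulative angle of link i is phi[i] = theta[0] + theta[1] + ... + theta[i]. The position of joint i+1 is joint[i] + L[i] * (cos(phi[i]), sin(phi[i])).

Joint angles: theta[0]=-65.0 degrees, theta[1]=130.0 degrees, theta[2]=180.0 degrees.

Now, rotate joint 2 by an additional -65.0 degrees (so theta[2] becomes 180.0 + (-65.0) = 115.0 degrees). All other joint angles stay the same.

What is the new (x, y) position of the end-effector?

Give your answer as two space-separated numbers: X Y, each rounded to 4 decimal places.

joint[0] = (0.0000, 0.0000)  (base)
link 0: phi[0] = -65 = -65 deg
  cos(-65 deg) = 0.4226, sin(-65 deg) = -0.9063
  joint[1] = (0.0000, 0.0000) + 1.8 * (0.4226, -0.9063) = (0.0000 + 0.7607, 0.0000 + -1.6314) = (0.7607, -1.6314)
link 1: phi[1] = -65 + 130 = 65 deg
  cos(65 deg) = 0.4226, sin(65 deg) = 0.9063
  joint[2] = (0.7607, -1.6314) + 4.1 * (0.4226, 0.9063) = (0.7607 + 1.7327, -1.6314 + 3.7159) = (2.4934, 2.0845)
link 2: phi[2] = -65 + 130 + 115 = 180 deg
  cos(180 deg) = -1.0000, sin(180 deg) = 0.0000
  joint[3] = (2.4934, 2.0845) + 9.1 * (-1.0000, 0.0000) = (2.4934 + -9.1000, 2.0845 + 0.0000) = (-6.6066, 2.0845)
End effector: (-6.6066, 2.0845)

Answer: -6.6066 2.0845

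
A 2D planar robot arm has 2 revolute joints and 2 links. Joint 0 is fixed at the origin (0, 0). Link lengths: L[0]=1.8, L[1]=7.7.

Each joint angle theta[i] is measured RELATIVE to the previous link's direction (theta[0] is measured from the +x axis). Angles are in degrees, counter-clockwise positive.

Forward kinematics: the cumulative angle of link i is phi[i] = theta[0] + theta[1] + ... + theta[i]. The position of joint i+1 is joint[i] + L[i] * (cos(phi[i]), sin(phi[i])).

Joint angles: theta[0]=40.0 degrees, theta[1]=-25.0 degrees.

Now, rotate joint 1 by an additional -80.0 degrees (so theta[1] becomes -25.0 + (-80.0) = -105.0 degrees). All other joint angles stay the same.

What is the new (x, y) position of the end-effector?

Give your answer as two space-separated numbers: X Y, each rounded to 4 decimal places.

joint[0] = (0.0000, 0.0000)  (base)
link 0: phi[0] = 40 = 40 deg
  cos(40 deg) = 0.7660, sin(40 deg) = 0.6428
  joint[1] = (0.0000, 0.0000) + 1.8 * (0.7660, 0.6428) = (0.0000 + 1.3789, 0.0000 + 1.1570) = (1.3789, 1.1570)
link 1: phi[1] = 40 + -105 = -65 deg
  cos(-65 deg) = 0.4226, sin(-65 deg) = -0.9063
  joint[2] = (1.3789, 1.1570) + 7.7 * (0.4226, -0.9063) = (1.3789 + 3.2542, 1.1570 + -6.9786) = (4.6330, -5.8216)
End effector: (4.6330, -5.8216)

Answer: 4.6330 -5.8216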